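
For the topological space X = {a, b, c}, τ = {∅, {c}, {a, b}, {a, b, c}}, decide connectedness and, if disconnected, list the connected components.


(X, τ) is disconnected; components = [{c}, {a, b}].

Find clopen sets (U ∈ τ with X ∖ U ∈ τ):
  U = ∅, X ∖ U = {a, b, c} — both open, so U is clopen.
  U = {c}, X ∖ U = {a, b} — both open, so U is clopen.
  U = {a, b}, X ∖ U = {c} — both open, so U is clopen.
  U = {a, b, c}, X ∖ U = ∅ — both open, so U is clopen.
Nontrivial clopen(s) exist: e.g. {a, b}. So (X, τ) is disconnected.
Compute connected components by grouping points that agree on all clopens:
  component: {c}
  component: {a, b}


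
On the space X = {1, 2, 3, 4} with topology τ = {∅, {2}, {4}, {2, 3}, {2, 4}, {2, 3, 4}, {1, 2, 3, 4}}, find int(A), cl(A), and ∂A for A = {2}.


int(A) = {2}, cl(A) = {1, 2, 3}, ∂A = {1, 3}.

Closed sets in (X, τ) are complements of opens:
  closed(X, τ) = {∅, {1}, {1, 3}, {1, 4}, {1, 2, 3}, {1, 3, 4}, {1, 2, 3, 4}}.
int(A) = ⋃ {U ∈ τ : U ⊆ A}. Opens contained in A: ∅, {2}.
Taking the union of these: int(A) = {2}.
cl(A) = ⋂ {C closed : A ⊆ C}. Closed sets containing A: {1, 2, 3}, {1, 2, 3, 4}.
Intersecting these: cl(A) = {1, 2, 3}.
∂A = cl(A) ∖ int(A) = {1, 2, 3} ∖ {2} = {1, 3}.


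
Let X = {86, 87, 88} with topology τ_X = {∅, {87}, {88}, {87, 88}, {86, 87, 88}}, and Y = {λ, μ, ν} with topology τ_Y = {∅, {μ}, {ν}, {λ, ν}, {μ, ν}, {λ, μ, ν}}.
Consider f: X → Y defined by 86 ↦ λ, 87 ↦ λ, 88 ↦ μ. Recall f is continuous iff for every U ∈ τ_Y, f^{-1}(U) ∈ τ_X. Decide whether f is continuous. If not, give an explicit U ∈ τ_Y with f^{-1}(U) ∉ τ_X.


f is NOT continuous.

Compute f^{-1}(U) for each U ∈ τ_Y:
  U = ∅: f^{-1}(U) = ∅ ∈ τ_X ✓.
  U = {μ}: f^{-1}(U) = {88} ∈ τ_X ✓.
  U = {ν}: f^{-1}(U) = ∅ ∈ τ_X ✓.
  U = {λ, ν}: f^{-1}(U) = {86, 87} ∉ τ_X ✗.
  U = {μ, ν}: f^{-1}(U) = {88} ∈ τ_X ✓.
  U = {λ, μ, ν}: f^{-1}(U) = {86, 87, 88} ∈ τ_X ✓.
Found U = {λ, ν} with f^{-1}(U) = {86, 87} not in τ_X. Therefore f is NOT continuous.


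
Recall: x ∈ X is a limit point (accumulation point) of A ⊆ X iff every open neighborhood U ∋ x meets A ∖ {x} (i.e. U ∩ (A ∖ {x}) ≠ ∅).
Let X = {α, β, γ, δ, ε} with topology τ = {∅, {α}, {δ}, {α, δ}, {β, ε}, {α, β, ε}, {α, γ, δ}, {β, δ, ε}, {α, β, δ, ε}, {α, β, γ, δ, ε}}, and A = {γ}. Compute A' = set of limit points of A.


A' = ∅

For each x ∈ X, list the open sets U ∈ τ with x ∈ U, then check whether U ∩ (A ∖ {x}) ≠ ∅ for every such U.
  x = α: open {α} ∋ x has {α} ∩ (A ∖ {α}) = ∅, so x is NOT a limit point.
  x = β: open {β, ε} ∋ x has {β, ε} ∩ (A ∖ {β}) = ∅, so x is NOT a limit point.
  x = γ: open {α, γ, δ} ∋ x has {α, γ, δ} ∩ (A ∖ {γ}) = ∅, so x is NOT a limit point.
  x = δ: open {δ} ∋ x has {δ} ∩ (A ∖ {δ}) = ∅, so x is NOT a limit point.
  x = ε: open {β, ε} ∋ x has {β, ε} ∩ (A ∖ {ε}) = ∅, so x is NOT a limit point.
Collecting: A' = ∅.


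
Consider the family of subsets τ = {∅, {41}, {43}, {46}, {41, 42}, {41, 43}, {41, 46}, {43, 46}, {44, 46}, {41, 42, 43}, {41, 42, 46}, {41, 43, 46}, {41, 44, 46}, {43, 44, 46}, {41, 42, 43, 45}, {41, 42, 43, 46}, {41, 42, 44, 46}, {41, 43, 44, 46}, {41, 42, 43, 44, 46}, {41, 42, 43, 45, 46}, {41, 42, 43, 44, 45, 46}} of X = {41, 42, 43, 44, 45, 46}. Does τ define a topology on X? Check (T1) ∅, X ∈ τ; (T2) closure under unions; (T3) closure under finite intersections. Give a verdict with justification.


τ IS a topology on X.

Axiom (T1): ∅ ∈ τ? Yes; X ∈ τ? Yes.
Axiom (T2/T3): check pairwise unions and intersections of members of τ.
All pairwise intersections and unions checked — each lies in τ. Therefore τ satisfies (T1), (T2), (T3): it IS a topology on X.


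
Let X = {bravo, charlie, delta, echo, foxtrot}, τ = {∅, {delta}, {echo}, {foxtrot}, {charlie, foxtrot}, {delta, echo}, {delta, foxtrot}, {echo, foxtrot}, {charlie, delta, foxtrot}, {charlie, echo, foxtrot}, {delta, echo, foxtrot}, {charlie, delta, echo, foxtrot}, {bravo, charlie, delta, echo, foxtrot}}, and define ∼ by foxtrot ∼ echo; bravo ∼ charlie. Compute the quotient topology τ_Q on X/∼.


X/∼ = {[bravo=charlie], [delta], [echo=foxtrot]}; |τ_Q| = 5.

Equivalence classes: [bravo=charlie], [delta], [echo=foxtrot].
Quotient map π: X → X/∼ sends bravo ↦ [bravo=charlie], charlie ↦ [bravo=charlie], delta ↦ [delta], echo ↦ [echo=foxtrot], foxtrot ↦ [echo=foxtrot].
For each subset V ⊆ X/∼, compute π^{-1}(V) ⊆ X and check whether π^{-1}(V) ∈ τ. V is open in τ_Q iff π^{-1}(V) ∈ τ.
  V = {}: π^{-1}(V) = ∅ ∈ τ ✓.
  V = {[bravo=charlie]}: π^{-1}(V) = {bravo, charlie} ∉ τ ✗.
  V = {[delta]}: π^{-1}(V) = {delta} ∈ τ ✓.
  V = {[bravo=charlie], [delta]}: π^{-1}(V) = {bravo, charlie, delta} ∉ τ ✗.
  V = {[echo=foxtrot]}: π^{-1}(V) = {echo, foxtrot} ∈ τ ✓.
  V = {[bravo=charlie], [echo=foxtrot]}: π^{-1}(V) = {bravo, charlie, echo, foxtrot} ∉ τ ✗.
  V = {[delta], [echo=foxtrot]}: π^{-1}(V) = {delta, echo, foxtrot} ∈ τ ✓.
  V = {[bravo=charlie], [delta], [echo=foxtrot]}: π^{-1}(V) = {bravo, charlie, delta, echo, foxtrot} ∈ τ ✓.
Open sets in the quotient: τ_Q = {{}, {[delta]}, {[echo=foxtrot]}, {[delta], [echo=foxtrot]}, {[bravo=charlie], [delta], [echo=foxtrot]}} (5 elements).


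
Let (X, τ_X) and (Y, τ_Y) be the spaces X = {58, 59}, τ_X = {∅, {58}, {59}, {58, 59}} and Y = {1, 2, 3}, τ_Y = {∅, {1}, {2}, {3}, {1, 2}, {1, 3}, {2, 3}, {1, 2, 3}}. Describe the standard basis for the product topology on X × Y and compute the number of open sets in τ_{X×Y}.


Basis B = {∅ × ∅, {58} × {1}, {58} × {2}, {58} × {3}, {59} × {1}, {59} × {2}, {59} × {3}, {58} × {1, 2}, {58} × {1, 3}, {58, 59} × {1}, {58} × {2, 3}, {58, 59} × {2}, {58, 59} × {3}, {59} × {1, 2}, {59} × {1, 3}, {59} × {2, 3}, {58} × {1, 2, 3}, {59} × {1, 2, 3}, {58, 59} × {1, 2}, {58, 59} × {1, 3}, {58, 59} × {2, 3}, {58, 59} × {1, 2, 3}}; |τ_{X×Y}| = 64.

Enumerate products U × V with U ∈ τ_X, V ∈ τ_Y (deduplicated):
  ∅ × ∅ = {} (∅)
  {58} × {1} = {(58,1)}
  {58} × {2} = {(58,2)}
  {58} × {3} = {(58,3)}
  {59} × {1} = {(59,1)}
  {59} × {2} = {(59,2)}
  {59} × {3} = {(59,3)}
  {58} × {1, 2} = {(58,1), (58,2)}
  {58} × {1, 3} = {(58,1), (58,3)}
  {58, 59} × {1} = {(58,1), (59,1)}
  {58} × {2, 3} = {(58,2), (58,3)}
  {58, 59} × {2} = {(58,2), (59,2)}
  {58, 59} × {3} = {(58,3), (59,3)}
  {59} × {1, 2} = {(59,1), (59,2)}
  {59} × {1, 3} = {(59,1), (59,3)}
  {59} × {2, 3} = {(59,2), (59,3)}
  {58} × {1, 2, 3} = {(58,1), (58,2), (58,3)}
  {59} × {1, 2, 3} = {(59,1), (59,2), (59,3)}
  {58, 59} × {1, 2} = {(58,1), (58,2), (59,1), (59,2)}
  {58, 59} × {1, 3} = {(58,1), (58,3), (59,1), (59,3)}
  {58, 59} × {2, 3} = {(58,2), (58,3), (59,2), (59,3)}
  {58, 59} × {1, 2, 3} = {(58,1), (58,2), (58,3), (59,1), (59,2), (59,3)}
These 22 distinct sets form the basis B.
Close under arbitrary unions to get τ_{X×Y}; counting gives |τ_{X×Y}| = 64.


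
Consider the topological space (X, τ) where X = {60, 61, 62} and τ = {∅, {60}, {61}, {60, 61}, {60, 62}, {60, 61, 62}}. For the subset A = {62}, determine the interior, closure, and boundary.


int(A) = ∅, cl(A) = {62}, ∂A = {62}.

Closed sets in (X, τ) are complements of opens:
  closed(X, τ) = {∅, {61}, {62}, {60, 62}, {61, 62}, {60, 61, 62}}.
int(A) = ⋃ {U ∈ τ : U ⊆ A}. Opens contained in A: ∅.
Taking the union of these: int(A) = ∅.
cl(A) = ⋂ {C closed : A ⊆ C}. Closed sets containing A: {62}, {60, 62}, {61, 62}, {60, 61, 62}.
Intersecting these: cl(A) = {62}.
∂A = cl(A) ∖ int(A) = {62} ∖ ∅ = {62}.


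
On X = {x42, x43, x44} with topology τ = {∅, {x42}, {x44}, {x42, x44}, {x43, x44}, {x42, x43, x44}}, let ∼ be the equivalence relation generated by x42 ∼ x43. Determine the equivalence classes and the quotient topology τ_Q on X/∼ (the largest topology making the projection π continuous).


X/∼ = {[x42=x43], [x44]}; |τ_Q| = 3.

Equivalence classes: [x42=x43], [x44].
Quotient map π: X → X/∼ sends x42 ↦ [x42=x43], x43 ↦ [x42=x43], x44 ↦ [x44].
For each subset V ⊆ X/∼, compute π^{-1}(V) ⊆ X and check whether π^{-1}(V) ∈ τ. V is open in τ_Q iff π^{-1}(V) ∈ τ.
  V = {}: π^{-1}(V) = ∅ ∈ τ ✓.
  V = {[x42=x43]}: π^{-1}(V) = {x42, x43} ∉ τ ✗.
  V = {[x44]}: π^{-1}(V) = {x44} ∈ τ ✓.
  V = {[x42=x43], [x44]}: π^{-1}(V) = {x42, x43, x44} ∈ τ ✓.
Open sets in the quotient: τ_Q = {{}, {[x44]}, {[x42=x43], [x44]}} (3 elements).


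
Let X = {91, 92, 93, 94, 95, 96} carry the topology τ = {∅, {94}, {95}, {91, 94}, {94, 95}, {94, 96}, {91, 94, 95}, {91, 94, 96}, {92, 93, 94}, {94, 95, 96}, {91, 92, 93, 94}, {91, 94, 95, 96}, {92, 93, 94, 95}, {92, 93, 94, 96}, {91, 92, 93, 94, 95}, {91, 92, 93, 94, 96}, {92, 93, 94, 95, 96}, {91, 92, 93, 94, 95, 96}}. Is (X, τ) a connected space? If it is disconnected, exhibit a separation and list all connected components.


(X, τ) is disconnected; components = [{95}, {91, 92, 93, 94, 96}].

Find clopen sets (U ∈ τ with X ∖ U ∈ τ):
  U = ∅, X ∖ U = {91, 92, 93, 94, 95, 96} — both open, so U is clopen.
  U = {95}, X ∖ U = {91, 92, 93, 94, 96} — both open, so U is clopen.
  U = {91, 92, 93, 94, 96}, X ∖ U = {95} — both open, so U is clopen.
  U = {91, 92, 93, 94, 95, 96}, X ∖ U = ∅ — both open, so U is clopen.
Nontrivial clopen(s) exist: e.g. {91, 92, 93, 94, 96}. So (X, τ) is disconnected.
Compute connected components by grouping points that agree on all clopens:
  component: {95}
  component: {91, 92, 93, 94, 96}


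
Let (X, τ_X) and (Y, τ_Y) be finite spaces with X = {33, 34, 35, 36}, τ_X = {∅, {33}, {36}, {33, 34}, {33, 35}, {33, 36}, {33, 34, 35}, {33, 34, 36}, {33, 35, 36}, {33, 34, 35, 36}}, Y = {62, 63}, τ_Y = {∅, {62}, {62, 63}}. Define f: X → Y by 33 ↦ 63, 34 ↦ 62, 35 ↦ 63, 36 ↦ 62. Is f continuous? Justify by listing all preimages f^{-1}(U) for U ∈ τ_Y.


f is NOT continuous.

Compute f^{-1}(U) for each U ∈ τ_Y:
  U = ∅: f^{-1}(U) = ∅ ∈ τ_X ✓.
  U = {62}: f^{-1}(U) = {34, 36} ∉ τ_X ✗.
  U = {62, 63}: f^{-1}(U) = {33, 34, 35, 36} ∈ τ_X ✓.
Found U = {62} with f^{-1}(U) = {34, 36} not in τ_X. Therefore f is NOT continuous.


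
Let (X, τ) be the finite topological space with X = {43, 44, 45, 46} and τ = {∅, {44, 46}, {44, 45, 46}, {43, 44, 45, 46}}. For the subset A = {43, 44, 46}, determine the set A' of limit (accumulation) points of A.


A' = {43, 44, 45, 46}

For each x ∈ X, list the open sets U ∈ τ with x ∈ U, then check whether U ∩ (A ∖ {x}) ≠ ∅ for every such U.
  x = 43: opens ∋ x are {43, 44, 45, 46}; each meets A ∖ {43}, so x IS a limit point.
  x = 44: opens ∋ x are {44, 46}, {44, 45, 46}, {43, 44, 45, 46}; each meets A ∖ {44}, so x IS a limit point.
  x = 45: opens ∋ x are {44, 45, 46}, {43, 44, 45, 46}; each meets A ∖ {45}, so x IS a limit point.
  x = 46: opens ∋ x are {44, 46}, {44, 45, 46}, {43, 44, 45, 46}; each meets A ∖ {46}, so x IS a limit point.
Collecting: A' = {43, 44, 45, 46}.


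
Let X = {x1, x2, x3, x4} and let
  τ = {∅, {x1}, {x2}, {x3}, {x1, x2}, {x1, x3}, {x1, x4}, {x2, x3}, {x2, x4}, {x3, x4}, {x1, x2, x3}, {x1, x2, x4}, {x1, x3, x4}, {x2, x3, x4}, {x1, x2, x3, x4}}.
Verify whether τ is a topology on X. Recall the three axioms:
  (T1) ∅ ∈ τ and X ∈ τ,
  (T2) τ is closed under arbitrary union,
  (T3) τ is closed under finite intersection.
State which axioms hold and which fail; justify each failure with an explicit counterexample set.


τ is NOT a topology on X.

Axiom (T1): ∅ ∈ τ? Yes; X ∈ τ? Yes.
Axiom (T2/T3): check pairwise unions and intersections of members of τ.
Counterexample for (T3): {x1, x4} ∩ {x2, x4} = {x4} ∉ τ. Therefore τ is NOT a topology.


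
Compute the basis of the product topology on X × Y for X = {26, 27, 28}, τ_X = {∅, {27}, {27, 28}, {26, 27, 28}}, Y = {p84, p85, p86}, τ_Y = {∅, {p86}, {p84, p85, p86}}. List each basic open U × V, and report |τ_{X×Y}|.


Basis B = {∅ × ∅, {27} × {p86}, {27, 28} × {p86}, {26, 27, 28} × {p86}, {27} × {p84, p85, p86}, {27, 28} × {p84, p85, p86}, {26, 27, 28} × {p84, p85, p86}}; |τ_{X×Y}| = 10.

Enumerate products U × V with U ∈ τ_X, V ∈ τ_Y (deduplicated):
  ∅ × ∅ = {} (∅)
  {27} × {p86} = {(27,p86)}
  {27, 28} × {p86} = {(27,p86), (28,p86)}
  {26, 27, 28} × {p86} = {(26,p86), (27,p86), (28,p86)}
  {27} × {p84, p85, p86} = {(27,p84), (27,p85), (27,p86)}
  {27, 28} × {p84, p85, p86} = {(27,p84), (27,p85), (27,p86), (28,p84), (28,p85), (28,p86)}
  {26, 27, 28} × {p84, p85, p86} = {(26,p84), (26,p85), (26,p86), (27,p84), (27,p85), (27,p86), (28,p84), (28,p85), (28,p86)}
These 7 distinct sets form the basis B.
Close under arbitrary unions to get τ_{X×Y}; counting gives |τ_{X×Y}| = 10.


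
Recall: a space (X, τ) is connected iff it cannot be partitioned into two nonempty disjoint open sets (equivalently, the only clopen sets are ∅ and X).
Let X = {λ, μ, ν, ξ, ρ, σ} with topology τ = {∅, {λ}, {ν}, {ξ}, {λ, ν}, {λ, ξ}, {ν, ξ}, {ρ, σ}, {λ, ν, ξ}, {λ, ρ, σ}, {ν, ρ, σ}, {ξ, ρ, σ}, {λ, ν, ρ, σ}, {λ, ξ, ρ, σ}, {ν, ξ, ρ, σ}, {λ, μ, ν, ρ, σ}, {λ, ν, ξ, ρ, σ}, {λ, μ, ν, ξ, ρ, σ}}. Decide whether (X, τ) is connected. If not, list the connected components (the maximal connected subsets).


(X, τ) is disconnected; components = [{ξ}, {λ, μ, ν, ρ, σ}].

Find clopen sets (U ∈ τ with X ∖ U ∈ τ):
  U = ∅, X ∖ U = {λ, μ, ν, ξ, ρ, σ} — both open, so U is clopen.
  U = {ξ}, X ∖ U = {λ, μ, ν, ρ, σ} — both open, so U is clopen.
  U = {λ, μ, ν, ρ, σ}, X ∖ U = {ξ} — both open, so U is clopen.
  U = {λ, μ, ν, ξ, ρ, σ}, X ∖ U = ∅ — both open, so U is clopen.
Nontrivial clopen(s) exist: e.g. {ξ}. So (X, τ) is disconnected.
Compute connected components by grouping points that agree on all clopens:
  component: {ξ}
  component: {λ, μ, ν, ρ, σ}


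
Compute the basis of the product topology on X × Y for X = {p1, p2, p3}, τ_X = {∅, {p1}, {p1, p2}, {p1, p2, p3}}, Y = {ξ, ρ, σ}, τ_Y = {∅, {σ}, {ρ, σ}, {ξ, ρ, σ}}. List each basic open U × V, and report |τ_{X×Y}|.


Basis B = {∅ × ∅, {p1} × {σ}, {p1} × {ρ, σ}, {p1, p2} × {σ}, {p1} × {ξ, ρ, σ}, {p1, p2, p3} × {σ}, {p1, p2} × {ρ, σ}, {p1, p2} × {ξ, ρ, σ}, {p1, p2, p3} × {ρ, σ}, {p1, p2, p3} × {ξ, ρ, σ}}; |τ_{X×Y}| = 20.

Enumerate products U × V with U ∈ τ_X, V ∈ τ_Y (deduplicated):
  ∅ × ∅ = {} (∅)
  {p1} × {σ} = {(p1,σ)}
  {p1} × {ρ, σ} = {(p1,ρ), (p1,σ)}
  {p1, p2} × {σ} = {(p1,σ), (p2,σ)}
  {p1} × {ξ, ρ, σ} = {(p1,ξ), (p1,ρ), (p1,σ)}
  {p1, p2, p3} × {σ} = {(p1,σ), (p2,σ), (p3,σ)}
  {p1, p2} × {ρ, σ} = {(p1,ρ), (p1,σ), (p2,ρ), (p2,σ)}
  {p1, p2} × {ξ, ρ, σ} = {(p1,ξ), (p1,ρ), (p1,σ), (p2,ξ), (p2,ρ), (p2,σ)}
  {p1, p2, p3} × {ρ, σ} = {(p1,ρ), (p1,σ), (p2,ρ), (p2,σ), (p3,ρ), (p3,σ)}
  {p1, p2, p3} × {ξ, ρ, σ} = {(p1,ξ), (p1,ρ), (p1,σ), (p2,ξ), (p2,ρ), (p2,σ), (p3,ξ), (p3,ρ), (p3,σ)}
These 10 distinct sets form the basis B.
Close under arbitrary unions to get τ_{X×Y}; counting gives |τ_{X×Y}| = 20.


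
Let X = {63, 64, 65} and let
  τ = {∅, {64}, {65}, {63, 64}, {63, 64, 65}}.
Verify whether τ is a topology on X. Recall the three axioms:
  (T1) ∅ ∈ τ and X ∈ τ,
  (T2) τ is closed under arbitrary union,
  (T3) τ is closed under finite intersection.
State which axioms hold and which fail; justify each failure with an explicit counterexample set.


τ is NOT a topology on X.

Axiom (T1): ∅ ∈ τ? Yes; X ∈ τ? Yes.
Axiom (T2/T3): check pairwise unions and intersections of members of τ.
Counterexample for (T2): {64} ∪ {65} = {64, 65} ∉ τ. Therefore τ is NOT a topology.


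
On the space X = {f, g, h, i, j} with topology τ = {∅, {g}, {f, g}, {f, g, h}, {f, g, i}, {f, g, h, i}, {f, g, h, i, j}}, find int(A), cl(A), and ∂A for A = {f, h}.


int(A) = ∅, cl(A) = {f, h, i, j}, ∂A = {f, h, i, j}.

Closed sets in (X, τ) are complements of opens:
  closed(X, τ) = {∅, {j}, {h, j}, {i, j}, {h, i, j}, {f, h, i, j}, {f, g, h, i, j}}.
int(A) = ⋃ {U ∈ τ : U ⊆ A}. Opens contained in A: ∅.
Taking the union of these: int(A) = ∅.
cl(A) = ⋂ {C closed : A ⊆ C}. Closed sets containing A: {f, h, i, j}, {f, g, h, i, j}.
Intersecting these: cl(A) = {f, h, i, j}.
∂A = cl(A) ∖ int(A) = {f, h, i, j} ∖ ∅ = {f, h, i, j}.


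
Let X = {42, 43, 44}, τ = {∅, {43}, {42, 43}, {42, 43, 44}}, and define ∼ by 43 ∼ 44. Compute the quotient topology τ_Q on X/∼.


X/∼ = {[42], [43=44]}; |τ_Q| = 2.

Equivalence classes: [42], [43=44].
Quotient map π: X → X/∼ sends 42 ↦ [42], 43 ↦ [43=44], 44 ↦ [43=44].
For each subset V ⊆ X/∼, compute π^{-1}(V) ⊆ X and check whether π^{-1}(V) ∈ τ. V is open in τ_Q iff π^{-1}(V) ∈ τ.
  V = {}: π^{-1}(V) = ∅ ∈ τ ✓.
  V = {[42]}: π^{-1}(V) = {42} ∉ τ ✗.
  V = {[43=44]}: π^{-1}(V) = {43, 44} ∉ τ ✗.
  V = {[42], [43=44]}: π^{-1}(V) = {42, 43, 44} ∈ τ ✓.
Open sets in the quotient: τ_Q = {{}, {[42], [43=44]}} (2 elements).


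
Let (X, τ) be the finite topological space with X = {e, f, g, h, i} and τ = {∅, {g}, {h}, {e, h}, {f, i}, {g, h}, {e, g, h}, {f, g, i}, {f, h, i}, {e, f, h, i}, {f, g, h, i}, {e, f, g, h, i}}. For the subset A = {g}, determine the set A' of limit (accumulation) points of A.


A' = ∅

For each x ∈ X, list the open sets U ∈ τ with x ∈ U, then check whether U ∩ (A ∖ {x}) ≠ ∅ for every such U.
  x = e: open {e, h} ∋ x has {e, h} ∩ (A ∖ {e}) = ∅, so x is NOT a limit point.
  x = f: open {f, i} ∋ x has {f, i} ∩ (A ∖ {f}) = ∅, so x is NOT a limit point.
  x = g: open {g} ∋ x has {g} ∩ (A ∖ {g}) = ∅, so x is NOT a limit point.
  x = h: open {h} ∋ x has {h} ∩ (A ∖ {h}) = ∅, so x is NOT a limit point.
  x = i: open {f, i} ∋ x has {f, i} ∩ (A ∖ {i}) = ∅, so x is NOT a limit point.
Collecting: A' = ∅.


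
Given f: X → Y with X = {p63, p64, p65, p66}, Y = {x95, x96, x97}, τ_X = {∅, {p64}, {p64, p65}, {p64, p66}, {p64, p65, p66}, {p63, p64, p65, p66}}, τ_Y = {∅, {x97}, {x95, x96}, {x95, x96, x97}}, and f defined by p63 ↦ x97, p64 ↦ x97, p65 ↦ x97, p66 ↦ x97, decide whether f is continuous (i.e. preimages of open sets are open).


f IS continuous.

Compute f^{-1}(U) for each U ∈ τ_Y:
  U = ∅: f^{-1}(U) = ∅ ∈ τ_X ✓.
  U = {x97}: f^{-1}(U) = {p63, p64, p65, p66} ∈ τ_X ✓.
  U = {x95, x96}: f^{-1}(U) = ∅ ∈ τ_X ✓.
  U = {x95, x96, x97}: f^{-1}(U) = {p63, p64, p65, p66} ∈ τ_X ✓.
Every preimage lies in τ_X, so f IS continuous.


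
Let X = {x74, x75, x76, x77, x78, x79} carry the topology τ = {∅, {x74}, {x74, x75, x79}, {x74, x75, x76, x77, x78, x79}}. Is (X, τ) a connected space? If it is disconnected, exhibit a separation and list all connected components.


(X, τ) is connected.

Find clopen sets (U ∈ τ with X ∖ U ∈ τ):
  U = ∅, X ∖ U = {x74, x75, x76, x77, x78, x79} — both open, so U is clopen.
  U = {x74, x75, x76, x77, x78, x79}, X ∖ U = ∅ — both open, so U is clopen.
Only trivial clopens (∅ and X) exist, so (X, τ) is connected.
Compute connected components by grouping points that agree on all clopens:
  component: {x74, x75, x76, x77, x78, x79}


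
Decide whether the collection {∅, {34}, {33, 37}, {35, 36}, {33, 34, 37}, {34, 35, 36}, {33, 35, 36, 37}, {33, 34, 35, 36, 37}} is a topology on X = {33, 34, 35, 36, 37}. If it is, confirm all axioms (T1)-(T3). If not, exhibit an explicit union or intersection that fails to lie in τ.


τ IS a topology on X.

Axiom (T1): ∅ ∈ τ? Yes; X ∈ τ? Yes.
Axiom (T2/T3): check pairwise unions and intersections of members of τ.
All pairwise intersections and unions checked — each lies in τ. Therefore τ satisfies (T1), (T2), (T3): it IS a topology on X.


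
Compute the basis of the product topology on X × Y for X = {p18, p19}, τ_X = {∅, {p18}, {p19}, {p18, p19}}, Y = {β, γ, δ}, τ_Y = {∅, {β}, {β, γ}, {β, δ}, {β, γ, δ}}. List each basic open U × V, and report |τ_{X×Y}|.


Basis B = {∅ × ∅, {p18} × {β}, {p19} × {β}, {p18} × {β, γ}, {p18} × {β, δ}, {p18, p19} × {β}, {p19} × {β, γ}, {p19} × {β, δ}, {p18} × {β, γ, δ}, {p19} × {β, γ, δ}, {p18, p19} × {β, γ}, {p18, p19} × {β, δ}, {p18, p19} × {β, γ, δ}}; |τ_{X×Y}| = 25.

Enumerate products U × V with U ∈ τ_X, V ∈ τ_Y (deduplicated):
  ∅ × ∅ = {} (∅)
  {p18} × {β} = {(p18,β)}
  {p19} × {β} = {(p19,β)}
  {p18} × {β, γ} = {(p18,β), (p18,γ)}
  {p18} × {β, δ} = {(p18,β), (p18,δ)}
  {p18, p19} × {β} = {(p18,β), (p19,β)}
  {p19} × {β, γ} = {(p19,β), (p19,γ)}
  {p19} × {β, δ} = {(p19,β), (p19,δ)}
  {p18} × {β, γ, δ} = {(p18,β), (p18,γ), (p18,δ)}
  {p19} × {β, γ, δ} = {(p19,β), (p19,γ), (p19,δ)}
  {p18, p19} × {β, γ} = {(p18,β), (p18,γ), (p19,β), (p19,γ)}
  {p18, p19} × {β, δ} = {(p18,β), (p18,δ), (p19,β), (p19,δ)}
  {p18, p19} × {β, γ, δ} = {(p18,β), (p18,γ), (p18,δ), (p19,β), (p19,γ), (p19,δ)}
These 13 distinct sets form the basis B.
Close under arbitrary unions to get τ_{X×Y}; counting gives |τ_{X×Y}| = 25.


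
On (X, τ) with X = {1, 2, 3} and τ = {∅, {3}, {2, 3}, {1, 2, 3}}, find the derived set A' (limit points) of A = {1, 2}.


A' = {1}

For each x ∈ X, list the open sets U ∈ τ with x ∈ U, then check whether U ∩ (A ∖ {x}) ≠ ∅ for every such U.
  x = 1: opens ∋ x are {1, 2, 3}; each meets A ∖ {1}, so x IS a limit point.
  x = 2: open {2, 3} ∋ x has {2, 3} ∩ (A ∖ {2}) = ∅, so x is NOT a limit point.
  x = 3: open {3} ∋ x has {3} ∩ (A ∖ {3}) = ∅, so x is NOT a limit point.
Collecting: A' = {1}.


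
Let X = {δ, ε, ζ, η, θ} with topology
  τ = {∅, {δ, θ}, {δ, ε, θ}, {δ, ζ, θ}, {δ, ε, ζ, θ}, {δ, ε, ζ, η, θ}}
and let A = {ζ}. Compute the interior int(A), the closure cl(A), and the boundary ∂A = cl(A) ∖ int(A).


int(A) = ∅, cl(A) = {ζ, η}, ∂A = {ζ, η}.

Closed sets in (X, τ) are complements of opens:
  closed(X, τ) = {∅, {η}, {ε, η}, {ζ, η}, {ε, ζ, η}, {δ, ε, ζ, η, θ}}.
int(A) = ⋃ {U ∈ τ : U ⊆ A}. Opens contained in A: ∅.
Taking the union of these: int(A) = ∅.
cl(A) = ⋂ {C closed : A ⊆ C}. Closed sets containing A: {ζ, η}, {ε, ζ, η}, {δ, ε, ζ, η, θ}.
Intersecting these: cl(A) = {ζ, η}.
∂A = cl(A) ∖ int(A) = {ζ, η} ∖ ∅ = {ζ, η}.


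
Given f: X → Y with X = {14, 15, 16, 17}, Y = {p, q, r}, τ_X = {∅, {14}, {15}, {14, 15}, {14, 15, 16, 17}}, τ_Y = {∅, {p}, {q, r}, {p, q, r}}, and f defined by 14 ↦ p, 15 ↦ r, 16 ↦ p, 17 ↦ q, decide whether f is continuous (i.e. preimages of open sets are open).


f is NOT continuous.

Compute f^{-1}(U) for each U ∈ τ_Y:
  U = ∅: f^{-1}(U) = ∅ ∈ τ_X ✓.
  U = {p}: f^{-1}(U) = {14, 16} ∉ τ_X ✗.
  U = {q, r}: f^{-1}(U) = {15, 17} ∉ τ_X ✗.
  U = {p, q, r}: f^{-1}(U) = {14, 15, 16, 17} ∈ τ_X ✓.
Found U = {p} with f^{-1}(U) = {14, 16} not in τ_X. Therefore f is NOT continuous.


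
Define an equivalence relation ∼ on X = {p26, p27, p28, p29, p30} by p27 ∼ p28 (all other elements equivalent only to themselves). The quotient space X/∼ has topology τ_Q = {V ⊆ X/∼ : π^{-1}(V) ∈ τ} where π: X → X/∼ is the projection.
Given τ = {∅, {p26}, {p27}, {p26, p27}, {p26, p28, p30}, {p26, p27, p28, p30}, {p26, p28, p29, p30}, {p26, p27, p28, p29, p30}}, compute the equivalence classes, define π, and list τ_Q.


X/∼ = {[p26], [p27=p28], [p29], [p30]}; |τ_Q| = 4.

Equivalence classes: [p26], [p27=p28], [p29], [p30].
Quotient map π: X → X/∼ sends p26 ↦ [p26], p27 ↦ [p27=p28], p28 ↦ [p27=p28], p29 ↦ [p29], p30 ↦ [p30].
For each subset V ⊆ X/∼, compute π^{-1}(V) ⊆ X and check whether π^{-1}(V) ∈ τ. V is open in τ_Q iff π^{-1}(V) ∈ τ.
  V = {}: π^{-1}(V) = ∅ ∈ τ ✓.
  V = {[p26]}: π^{-1}(V) = {p26} ∈ τ ✓.
  V = {[p27=p28]}: π^{-1}(V) = {p27, p28} ∉ τ ✗.
  V = {[p26], [p27=p28]}: π^{-1}(V) = {p26, p27, p28} ∉ τ ✗.
  V = {[p29]}: π^{-1}(V) = {p29} ∉ τ ✗.
  V = {[p26], [p29]}: π^{-1}(V) = {p26, p29} ∉ τ ✗.
  V = {[p27=p28], [p29]}: π^{-1}(V) = {p27, p28, p29} ∉ τ ✗.
  V = {[p26], [p27=p28], [p29]}: π^{-1}(V) = {p26, p27, p28, p29} ∉ τ ✗.
  V = {[p30]}: π^{-1}(V) = {p30} ∉ τ ✗.
  V = {[p26], [p30]}: π^{-1}(V) = {p26, p30} ∉ τ ✗.
  V = {[p27=p28], [p30]}: π^{-1}(V) = {p27, p28, p30} ∉ τ ✗.
  V = {[p26], [p27=p28], [p30]}: π^{-1}(V) = {p26, p27, p28, p30} ∈ τ ✓.
  V = {[p29], [p30]}: π^{-1}(V) = {p29, p30} ∉ τ ✗.
  V = {[p26], [p29], [p30]}: π^{-1}(V) = {p26, p29, p30} ∉ τ ✗.
  V = {[p27=p28], [p29], [p30]}: π^{-1}(V) = {p27, p28, p29, p30} ∉ τ ✗.
  V = {[p26], [p27=p28], [p29], [p30]}: π^{-1}(V) = {p26, p27, p28, p29, p30} ∈ τ ✓.
Open sets in the quotient: τ_Q = {{}, {[p26]}, {[p26], [p27=p28], [p30]}, {[p26], [p27=p28], [p29], [p30]}} (4 elements).


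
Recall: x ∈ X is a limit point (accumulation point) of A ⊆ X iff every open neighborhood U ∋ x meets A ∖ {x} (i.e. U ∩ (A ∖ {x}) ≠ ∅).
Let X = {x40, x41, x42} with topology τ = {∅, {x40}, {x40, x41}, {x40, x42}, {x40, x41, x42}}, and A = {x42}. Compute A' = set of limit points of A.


A' = ∅

For each x ∈ X, list the open sets U ∈ τ with x ∈ U, then check whether U ∩ (A ∖ {x}) ≠ ∅ for every such U.
  x = x40: open {x40} ∋ x has {x40} ∩ (A ∖ {x40}) = ∅, so x is NOT a limit point.
  x = x41: open {x40, x41} ∋ x has {x40, x41} ∩ (A ∖ {x41}) = ∅, so x is NOT a limit point.
  x = x42: open {x40, x42} ∋ x has {x40, x42} ∩ (A ∖ {x42}) = ∅, so x is NOT a limit point.
Collecting: A' = ∅.


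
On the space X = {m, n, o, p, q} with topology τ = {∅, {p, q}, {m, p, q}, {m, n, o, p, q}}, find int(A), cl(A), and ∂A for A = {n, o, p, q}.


int(A) = {p, q}, cl(A) = {m, n, o, p, q}, ∂A = {m, n, o}.

Closed sets in (X, τ) are complements of opens:
  closed(X, τ) = {∅, {n, o}, {m, n, o}, {m, n, o, p, q}}.
int(A) = ⋃ {U ∈ τ : U ⊆ A}. Opens contained in A: ∅, {p, q}.
Taking the union of these: int(A) = {p, q}.
cl(A) = ⋂ {C closed : A ⊆ C}. Closed sets containing A: {m, n, o, p, q}.
Intersecting these: cl(A) = {m, n, o, p, q}.
∂A = cl(A) ∖ int(A) = {m, n, o, p, q} ∖ {p, q} = {m, n, o}.


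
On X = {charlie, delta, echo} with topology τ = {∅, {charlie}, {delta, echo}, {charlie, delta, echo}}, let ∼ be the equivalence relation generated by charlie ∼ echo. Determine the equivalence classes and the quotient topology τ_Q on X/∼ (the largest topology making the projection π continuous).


X/∼ = {[charlie=echo], [delta]}; |τ_Q| = 2.

Equivalence classes: [charlie=echo], [delta].
Quotient map π: X → X/∼ sends charlie ↦ [charlie=echo], delta ↦ [delta], echo ↦ [charlie=echo].
For each subset V ⊆ X/∼, compute π^{-1}(V) ⊆ X and check whether π^{-1}(V) ∈ τ. V is open in τ_Q iff π^{-1}(V) ∈ τ.
  V = {}: π^{-1}(V) = ∅ ∈ τ ✓.
  V = {[charlie=echo]}: π^{-1}(V) = {charlie, echo} ∉ τ ✗.
  V = {[delta]}: π^{-1}(V) = {delta} ∉ τ ✗.
  V = {[charlie=echo], [delta]}: π^{-1}(V) = {charlie, delta, echo} ∈ τ ✓.
Open sets in the quotient: τ_Q = {{}, {[charlie=echo], [delta]}} (2 elements).


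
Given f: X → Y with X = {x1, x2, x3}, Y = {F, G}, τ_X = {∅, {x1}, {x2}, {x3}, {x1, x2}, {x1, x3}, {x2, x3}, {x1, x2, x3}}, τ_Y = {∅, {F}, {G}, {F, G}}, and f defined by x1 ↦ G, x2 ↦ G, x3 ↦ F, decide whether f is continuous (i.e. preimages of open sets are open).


f IS continuous.

Compute f^{-1}(U) for each U ∈ τ_Y:
  U = ∅: f^{-1}(U) = ∅ ∈ τ_X ✓.
  U = {F}: f^{-1}(U) = {x3} ∈ τ_X ✓.
  U = {G}: f^{-1}(U) = {x1, x2} ∈ τ_X ✓.
  U = {F, G}: f^{-1}(U) = {x1, x2, x3} ∈ τ_X ✓.
Every preimage lies in τ_X, so f IS continuous.


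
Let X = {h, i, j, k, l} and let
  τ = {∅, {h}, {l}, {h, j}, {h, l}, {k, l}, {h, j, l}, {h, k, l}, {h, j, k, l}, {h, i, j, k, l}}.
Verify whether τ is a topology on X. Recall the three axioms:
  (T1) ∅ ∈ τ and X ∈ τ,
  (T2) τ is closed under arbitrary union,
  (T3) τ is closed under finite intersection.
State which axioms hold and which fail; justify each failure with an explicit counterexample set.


τ IS a topology on X.

Axiom (T1): ∅ ∈ τ? Yes; X ∈ τ? Yes.
Axiom (T2/T3): check pairwise unions and intersections of members of τ.
All pairwise intersections and unions checked — each lies in τ. Therefore τ satisfies (T1), (T2), (T3): it IS a topology on X.


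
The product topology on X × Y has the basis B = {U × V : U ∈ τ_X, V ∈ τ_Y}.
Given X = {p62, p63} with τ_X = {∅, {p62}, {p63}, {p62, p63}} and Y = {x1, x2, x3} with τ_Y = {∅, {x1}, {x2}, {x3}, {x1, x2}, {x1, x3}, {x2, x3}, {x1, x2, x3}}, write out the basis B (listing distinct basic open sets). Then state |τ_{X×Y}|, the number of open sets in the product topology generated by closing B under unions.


Basis B = {∅ × ∅, {p62} × {x1}, {p62} × {x2}, {p62} × {x3}, {p63} × {x1}, {p63} × {x2}, {p63} × {x3}, {p62} × {x1, x2}, {p62} × {x1, x3}, {p62, p63} × {x1}, {p62} × {x2, x3}, {p62, p63} × {x2}, {p62, p63} × {x3}, {p63} × {x1, x2}, {p63} × {x1, x3}, {p63} × {x2, x3}, {p62} × {x1, x2, x3}, {p63} × {x1, x2, x3}, {p62, p63} × {x1, x2}, {p62, p63} × {x1, x3}, {p62, p63} × {x2, x3}, {p62, p63} × {x1, x2, x3}}; |τ_{X×Y}| = 64.

Enumerate products U × V with U ∈ τ_X, V ∈ τ_Y (deduplicated):
  ∅ × ∅ = {} (∅)
  {p62} × {x1} = {(p62,x1)}
  {p62} × {x2} = {(p62,x2)}
  {p62} × {x3} = {(p62,x3)}
  {p63} × {x1} = {(p63,x1)}
  {p63} × {x2} = {(p63,x2)}
  {p63} × {x3} = {(p63,x3)}
  {p62} × {x1, x2} = {(p62,x1), (p62,x2)}
  {p62} × {x1, x3} = {(p62,x1), (p62,x3)}
  {p62, p63} × {x1} = {(p62,x1), (p63,x1)}
  {p62} × {x2, x3} = {(p62,x2), (p62,x3)}
  {p62, p63} × {x2} = {(p62,x2), (p63,x2)}
  {p62, p63} × {x3} = {(p62,x3), (p63,x3)}
  {p63} × {x1, x2} = {(p63,x1), (p63,x2)}
  {p63} × {x1, x3} = {(p63,x1), (p63,x3)}
  {p63} × {x2, x3} = {(p63,x2), (p63,x3)}
  {p62} × {x1, x2, x3} = {(p62,x1), (p62,x2), (p62,x3)}
  {p63} × {x1, x2, x3} = {(p63,x1), (p63,x2), (p63,x3)}
  {p62, p63} × {x1, x2} = {(p62,x1), (p62,x2), (p63,x1), (p63,x2)}
  {p62, p63} × {x1, x3} = {(p62,x1), (p62,x3), (p63,x1), (p63,x3)}
  {p62, p63} × {x2, x3} = {(p62,x2), (p62,x3), (p63,x2), (p63,x3)}
  {p62, p63} × {x1, x2, x3} = {(p62,x1), (p62,x2), (p62,x3), (p63,x1), (p63,x2), (p63,x3)}
These 22 distinct sets form the basis B.
Close under arbitrary unions to get τ_{X×Y}; counting gives |τ_{X×Y}| = 64.


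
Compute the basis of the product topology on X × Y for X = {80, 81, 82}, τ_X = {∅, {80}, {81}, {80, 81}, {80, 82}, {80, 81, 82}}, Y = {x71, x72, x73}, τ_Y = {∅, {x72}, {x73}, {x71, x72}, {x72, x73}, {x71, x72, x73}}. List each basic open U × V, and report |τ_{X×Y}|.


Basis B = {∅ × ∅, {80} × {x72}, {80} × {x73}, {81} × {x72}, {81} × {x73}, {80} × {x71, x72}, {80} × {x72, x73}, {80, 81} × {x72}, {80, 82} × {x72}, {80, 81} × {x73}, {80, 82} × {x73}, {81} × {x71, x72}, {81} × {x72, x73}, {80} × {x71, x72, x73}, {80, 81, 82} × {x72}, {80, 81, 82} × {x73}, {81} × {x71, x72, x73}, {80, 81} × {x71, x72}, {80, 82} × {x71, x72}, {80, 81} × {x72, x73}, {80, 82} × {x72, x73}, {80, 81} × {x71, x72, x73}, {80, 82} × {x71, x72, x73}, {80, 81, 82} × {x71, x72}, {80, 81, 82} × {x72, x73}, {80, 81, 82} × {x71, x72, x73}}; |τ_{X×Y}| = 108.

Enumerate products U × V with U ∈ τ_X, V ∈ τ_Y (deduplicated):
  ∅ × ∅ = {} (∅)
  {80} × {x72} = {(80,x72)}
  {80} × {x73} = {(80,x73)}
  {81} × {x72} = {(81,x72)}
  {81} × {x73} = {(81,x73)}
  {80} × {x71, x72} = {(80,x71), (80,x72)}
  {80} × {x72, x73} = {(80,x72), (80,x73)}
  {80, 81} × {x72} = {(80,x72), (81,x72)}
  {80, 82} × {x72} = {(80,x72), (82,x72)}
  {80, 81} × {x73} = {(80,x73), (81,x73)}
  {80, 82} × {x73} = {(80,x73), (82,x73)}
  {81} × {x71, x72} = {(81,x71), (81,x72)}
  {81} × {x72, x73} = {(81,x72), (81,x73)}
  {80} × {x71, x72, x73} = {(80,x71), (80,x72), (80,x73)}
  {80, 81, 82} × {x72} = {(80,x72), (81,x72), (82,x72)}
  {80, 81, 82} × {x73} = {(80,x73), (81,x73), (82,x73)}
  {81} × {x71, x72, x73} = {(81,x71), (81,x72), (81,x73)}
  {80, 81} × {x71, x72} = {(80,x71), (80,x72), (81,x71), (81,x72)}
  {80, 82} × {x71, x72} = {(80,x71), (80,x72), (82,x71), (82,x72)}
  {80, 81} × {x72, x73} = {(80,x72), (80,x73), (81,x72), (81,x73)}
  {80, 82} × {x72, x73} = {(80,x72), (80,x73), (82,x72), (82,x73)}
  {80, 81} × {x71, x72, x73} = {(80,x71), (80,x72), (80,x73), (81,x71), (81,x72), (81,x73)}
  {80, 82} × {x71, x72, x73} = {(80,x71), (80,x72), (80,x73), (82,x71), (82,x72), (82,x73)}
  {80, 81, 82} × {x71, x72} = {(80,x71), (80,x72), (81,x71), (81,x72), (82,x71), (82,x72)}
  {80, 81, 82} × {x72, x73} = {(80,x72), (80,x73), (81,x72), (81,x73), (82,x72), (82,x73)}
  {80, 81, 82} × {x71, x72, x73} = {(80,x71), (80,x72), (80,x73), (81,x71), (81,x72), (81,x73), (82,x71), (82,x72), (82,x73)}
These 26 distinct sets form the basis B.
Close under arbitrary unions to get τ_{X×Y}; counting gives |τ_{X×Y}| = 108.


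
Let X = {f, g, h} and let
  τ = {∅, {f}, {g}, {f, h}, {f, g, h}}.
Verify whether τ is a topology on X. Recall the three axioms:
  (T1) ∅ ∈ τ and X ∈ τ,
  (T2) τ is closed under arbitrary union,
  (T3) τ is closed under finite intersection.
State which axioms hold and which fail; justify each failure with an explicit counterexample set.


τ is NOT a topology on X.

Axiom (T1): ∅ ∈ τ? Yes; X ∈ τ? Yes.
Axiom (T2/T3): check pairwise unions and intersections of members of τ.
Counterexample for (T2): {f} ∪ {g} = {f, g} ∉ τ. Therefore τ is NOT a topology.


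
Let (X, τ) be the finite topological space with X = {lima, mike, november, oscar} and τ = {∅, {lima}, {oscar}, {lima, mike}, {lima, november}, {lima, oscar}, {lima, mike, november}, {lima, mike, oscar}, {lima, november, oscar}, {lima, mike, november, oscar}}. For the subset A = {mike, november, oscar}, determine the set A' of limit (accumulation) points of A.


A' = ∅

For each x ∈ X, list the open sets U ∈ τ with x ∈ U, then check whether U ∩ (A ∖ {x}) ≠ ∅ for every such U.
  x = lima: open {lima} ∋ x has {lima} ∩ (A ∖ {lima}) = ∅, so x is NOT a limit point.
  x = mike: open {lima, mike} ∋ x has {lima, mike} ∩ (A ∖ {mike}) = ∅, so x is NOT a limit point.
  x = november: open {lima, november} ∋ x has {lima, november} ∩ (A ∖ {november}) = ∅, so x is NOT a limit point.
  x = oscar: open {oscar} ∋ x has {oscar} ∩ (A ∖ {oscar}) = ∅, so x is NOT a limit point.
Collecting: A' = ∅.


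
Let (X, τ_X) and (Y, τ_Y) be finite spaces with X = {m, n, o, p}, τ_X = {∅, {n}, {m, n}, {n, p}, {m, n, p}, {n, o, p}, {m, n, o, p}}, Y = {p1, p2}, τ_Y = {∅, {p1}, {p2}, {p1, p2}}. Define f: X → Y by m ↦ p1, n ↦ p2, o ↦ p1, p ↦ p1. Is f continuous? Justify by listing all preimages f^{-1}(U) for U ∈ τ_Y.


f is NOT continuous.

Compute f^{-1}(U) for each U ∈ τ_Y:
  U = ∅: f^{-1}(U) = ∅ ∈ τ_X ✓.
  U = {p1}: f^{-1}(U) = {m, o, p} ∉ τ_X ✗.
  U = {p2}: f^{-1}(U) = {n} ∈ τ_X ✓.
  U = {p1, p2}: f^{-1}(U) = {m, n, o, p} ∈ τ_X ✓.
Found U = {p1} with f^{-1}(U) = {m, o, p} not in τ_X. Therefore f is NOT continuous.


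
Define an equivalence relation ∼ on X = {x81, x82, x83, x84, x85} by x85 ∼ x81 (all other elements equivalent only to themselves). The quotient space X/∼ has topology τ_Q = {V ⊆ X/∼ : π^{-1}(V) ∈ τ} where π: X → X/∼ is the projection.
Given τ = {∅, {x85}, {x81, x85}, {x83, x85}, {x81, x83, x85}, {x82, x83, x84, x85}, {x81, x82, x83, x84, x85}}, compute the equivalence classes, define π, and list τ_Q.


X/∼ = {[x81=x85], [x82], [x83], [x84]}; |τ_Q| = 4.

Equivalence classes: [x81=x85], [x82], [x83], [x84].
Quotient map π: X → X/∼ sends x81 ↦ [x81=x85], x82 ↦ [x82], x83 ↦ [x83], x84 ↦ [x84], x85 ↦ [x81=x85].
For each subset V ⊆ X/∼, compute π^{-1}(V) ⊆ X and check whether π^{-1}(V) ∈ τ. V is open in τ_Q iff π^{-1}(V) ∈ τ.
  V = {}: π^{-1}(V) = ∅ ∈ τ ✓.
  V = {[x81=x85]}: π^{-1}(V) = {x81, x85} ∈ τ ✓.
  V = {[x82]}: π^{-1}(V) = {x82} ∉ τ ✗.
  V = {[x81=x85], [x82]}: π^{-1}(V) = {x81, x82, x85} ∉ τ ✗.
  V = {[x83]}: π^{-1}(V) = {x83} ∉ τ ✗.
  V = {[x81=x85], [x83]}: π^{-1}(V) = {x81, x83, x85} ∈ τ ✓.
  V = {[x82], [x83]}: π^{-1}(V) = {x82, x83} ∉ τ ✗.
  V = {[x81=x85], [x82], [x83]}: π^{-1}(V) = {x81, x82, x83, x85} ∉ τ ✗.
  V = {[x84]}: π^{-1}(V) = {x84} ∉ τ ✗.
  V = {[x81=x85], [x84]}: π^{-1}(V) = {x81, x84, x85} ∉ τ ✗.
  V = {[x82], [x84]}: π^{-1}(V) = {x82, x84} ∉ τ ✗.
  V = {[x81=x85], [x82], [x84]}: π^{-1}(V) = {x81, x82, x84, x85} ∉ τ ✗.
  V = {[x83], [x84]}: π^{-1}(V) = {x83, x84} ∉ τ ✗.
  V = {[x81=x85], [x83], [x84]}: π^{-1}(V) = {x81, x83, x84, x85} ∉ τ ✗.
  V = {[x82], [x83], [x84]}: π^{-1}(V) = {x82, x83, x84} ∉ τ ✗.
  V = {[x81=x85], [x82], [x83], [x84]}: π^{-1}(V) = {x81, x82, x83, x84, x85} ∈ τ ✓.
Open sets in the quotient: τ_Q = {{}, {[x81=x85]}, {[x81=x85], [x83]}, {[x81=x85], [x82], [x83], [x84]}} (4 elements).


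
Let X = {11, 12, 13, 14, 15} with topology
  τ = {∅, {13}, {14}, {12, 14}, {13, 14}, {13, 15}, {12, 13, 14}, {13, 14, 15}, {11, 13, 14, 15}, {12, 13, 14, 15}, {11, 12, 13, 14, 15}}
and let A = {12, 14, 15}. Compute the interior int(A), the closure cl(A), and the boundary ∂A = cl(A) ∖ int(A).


int(A) = {12, 14}, cl(A) = {11, 12, 14, 15}, ∂A = {11, 15}.

Closed sets in (X, τ) are complements of opens:
  closed(X, τ) = {∅, {11}, {12}, {11, 12}, {11, 15}, {11, 12, 14}, {11, 12, 15}, {11, 13, 15}, {11, 12, 13, 15}, {11, 12, 14, 15}, {11, 12, 13, 14, 15}}.
int(A) = ⋃ {U ∈ τ : U ⊆ A}. Opens contained in A: ∅, {14}, {12, 14}.
Taking the union of these: int(A) = {12, 14}.
cl(A) = ⋂ {C closed : A ⊆ C}. Closed sets containing A: {11, 12, 14, 15}, {11, 12, 13, 14, 15}.
Intersecting these: cl(A) = {11, 12, 14, 15}.
∂A = cl(A) ∖ int(A) = {11, 12, 14, 15} ∖ {12, 14} = {11, 15}.


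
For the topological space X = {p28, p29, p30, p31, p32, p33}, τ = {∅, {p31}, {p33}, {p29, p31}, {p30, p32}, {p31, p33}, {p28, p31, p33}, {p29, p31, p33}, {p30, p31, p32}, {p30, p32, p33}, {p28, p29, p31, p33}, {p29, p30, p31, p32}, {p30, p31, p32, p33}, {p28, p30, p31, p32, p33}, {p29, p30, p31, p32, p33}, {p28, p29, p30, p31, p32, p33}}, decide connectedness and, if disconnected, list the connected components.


(X, τ) is disconnected; components = [{p30, p32}, {p28, p29, p31, p33}].

Find clopen sets (U ∈ τ with X ∖ U ∈ τ):
  U = ∅, X ∖ U = {p28, p29, p30, p31, p32, p33} — both open, so U is clopen.
  U = {p30, p32}, X ∖ U = {p28, p29, p31, p33} — both open, so U is clopen.
  U = {p28, p29, p31, p33}, X ∖ U = {p30, p32} — both open, so U is clopen.
  U = {p28, p29, p30, p31, p32, p33}, X ∖ U = ∅ — both open, so U is clopen.
Nontrivial clopen(s) exist: e.g. {p30, p32}. So (X, τ) is disconnected.
Compute connected components by grouping points that agree on all clopens:
  component: {p30, p32}
  component: {p28, p29, p31, p33}


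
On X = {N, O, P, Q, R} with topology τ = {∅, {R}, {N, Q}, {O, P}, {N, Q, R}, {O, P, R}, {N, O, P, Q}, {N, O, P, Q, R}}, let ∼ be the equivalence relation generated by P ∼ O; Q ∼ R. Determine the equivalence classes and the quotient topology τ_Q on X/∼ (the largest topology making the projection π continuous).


X/∼ = {[N], [O=P], [Q=R]}; |τ_Q| = 4.

Equivalence classes: [N], [O=P], [Q=R].
Quotient map π: X → X/∼ sends N ↦ [N], O ↦ [O=P], P ↦ [O=P], Q ↦ [Q=R], R ↦ [Q=R].
For each subset V ⊆ X/∼, compute π^{-1}(V) ⊆ X and check whether π^{-1}(V) ∈ τ. V is open in τ_Q iff π^{-1}(V) ∈ τ.
  V = {}: π^{-1}(V) = ∅ ∈ τ ✓.
  V = {[N]}: π^{-1}(V) = {N} ∉ τ ✗.
  V = {[O=P]}: π^{-1}(V) = {O, P} ∈ τ ✓.
  V = {[N], [O=P]}: π^{-1}(V) = {N, O, P} ∉ τ ✗.
  V = {[Q=R]}: π^{-1}(V) = {Q, R} ∉ τ ✗.
  V = {[N], [Q=R]}: π^{-1}(V) = {N, Q, R} ∈ τ ✓.
  V = {[O=P], [Q=R]}: π^{-1}(V) = {O, P, Q, R} ∉ τ ✗.
  V = {[N], [O=P], [Q=R]}: π^{-1}(V) = {N, O, P, Q, R} ∈ τ ✓.
Open sets in the quotient: τ_Q = {{}, {[O=P]}, {[N], [Q=R]}, {[N], [O=P], [Q=R]}} (4 elements).
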